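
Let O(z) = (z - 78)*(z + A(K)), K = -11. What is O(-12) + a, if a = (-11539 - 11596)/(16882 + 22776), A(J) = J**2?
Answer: -389068115/39658 ≈ -9810.6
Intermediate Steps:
O(z) = (-78 + z)*(121 + z) (O(z) = (z - 78)*(z + (-11)**2) = (-78 + z)*(z + 121) = (-78 + z)*(121 + z))
a = -23135/39658 ≈ -0.58336
O(-12) + a = (-9438 + (-12)**2 + 43*(-12)) - 23135/39658 = (-9438 + 144 - 516) - 23135/39658 = -9810 - 23135/39658 = -389068115/39658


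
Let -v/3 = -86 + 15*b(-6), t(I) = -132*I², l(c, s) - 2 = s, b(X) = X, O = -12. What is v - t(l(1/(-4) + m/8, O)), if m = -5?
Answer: 13728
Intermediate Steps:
l(c, s) = 2 + s
v = 528 (v = -3*(-86 + 15*(-6)) = -3*(-86 - 90) = -3*(-176) = 528)
v - t(l(1/(-4) + m/8, O)) = 528 - (-132)*(2 - 12)² = 528 - (-132)*(-10)² = 528 - (-132)*100 = 528 - 1*(-13200) = 528 + 13200 = 13728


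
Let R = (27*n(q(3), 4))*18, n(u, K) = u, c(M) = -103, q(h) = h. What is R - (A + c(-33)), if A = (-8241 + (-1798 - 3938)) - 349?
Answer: 15887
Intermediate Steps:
A = -14326 (A = (-8241 - 5736) - 349 = -13977 - 349 = -14326)
R = 1458 (R = (27*3)*18 = 81*18 = 1458)
R - (A + c(-33)) = 1458 - (-14326 - 103) = 1458 - 1*(-14429) = 1458 + 14429 = 15887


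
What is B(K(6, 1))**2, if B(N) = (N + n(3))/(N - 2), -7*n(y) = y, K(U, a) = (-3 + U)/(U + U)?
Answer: 25/2401 ≈ 0.010412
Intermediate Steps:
K(U, a) = (-3 + U)/(2*U) (K(U, a) = (-3 + U)/((2*U)) = (-3 + U)*(1/(2*U)) = (-3 + U)/(2*U))
n(y) = -y/7
B(N) = (-3/7 + N)/(-2 + N) (B(N) = (N - 1/7*3)/(N - 2) = (N - 3/7)/(-2 + N) = (-3/7 + N)/(-2 + N))
B(K(6, 1))**2 = ((-3/7 + (1/2)*(-3 + 6)/6)/(-2 + (1/2)*(-3 + 6)/6))**2 = ((-3/7 + (1/2)*(1/6)*3)/(-2 + (1/2)*(1/6)*3))**2 = ((-3/7 + 1/4)/(-2 + 1/4))**2 = (-5/28/(-7/4))**2 = (-4/7*(-5/28))**2 = (5/49)**2 = 25/2401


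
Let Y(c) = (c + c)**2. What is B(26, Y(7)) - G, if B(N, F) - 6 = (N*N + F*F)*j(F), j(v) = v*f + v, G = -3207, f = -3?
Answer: -15320851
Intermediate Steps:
j(v) = -2*v (j(v) = v*(-3) + v = -3*v + v = -2*v)
Y(c) = 4*c**2 (Y(c) = (2*c)**2 = 4*c**2)
B(N, F) = 6 - 2*F*(F**2 + N**2) (B(N, F) = 6 + (N*N + F*F)*(-2*F) = 6 + (N**2 + F**2)*(-2*F) = 6 + (F**2 + N**2)*(-2*F) = 6 - 2*F*(F**2 + N**2))
B(26, Y(7)) - G = (6 - 2*(4*7**2)**3 - 2*4*7**2*26**2) - 1*(-3207) = (6 - 2*(4*49)**3 - 2*4*49*676) + 3207 = (6 - 2*196**3 - 2*196*676) + 3207 = (6 - 2*7529536 - 264992) + 3207 = (6 - 15059072 - 264992) + 3207 = -15324058 + 3207 = -15320851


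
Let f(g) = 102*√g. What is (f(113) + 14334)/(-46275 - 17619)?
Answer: -2389/10649 - 17*√113/10649 ≈ -0.24131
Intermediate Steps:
(f(113) + 14334)/(-46275 - 17619) = (102*√113 + 14334)/(-46275 - 17619) = (14334 + 102*√113)/(-63894) = (14334 + 102*√113)*(-1/63894) = -2389/10649 - 17*√113/10649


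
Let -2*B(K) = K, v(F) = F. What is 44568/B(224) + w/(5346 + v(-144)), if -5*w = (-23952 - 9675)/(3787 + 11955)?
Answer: -380173708007/955381980 ≈ -397.93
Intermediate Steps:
B(K) = -K/2
w = 33627/78710 (w = -(-23952 - 9675)/(5*(3787 + 11955)) = -(-33627)/(5*15742) = -⅕*(-33627/15742) = 33627/78710 ≈ 0.42723)
44568/B(224) + w/(5346 + v(-144)) = 44568/((-½*224)) + 33627/(78710*(5346 - 144)) = 44568/(-112) + (33627/78710)/5202 = 44568*(-1/112) + (33627/78710)*(1/5202) = -5571/14 + 11209/136483140 = -380173708007/955381980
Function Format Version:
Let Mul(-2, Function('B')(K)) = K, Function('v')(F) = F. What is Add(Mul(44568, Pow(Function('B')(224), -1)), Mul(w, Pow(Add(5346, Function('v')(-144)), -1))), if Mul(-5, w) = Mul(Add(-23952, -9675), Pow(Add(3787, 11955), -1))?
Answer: Rational(-380173708007, 955381980) ≈ -397.93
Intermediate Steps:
Function('B')(K) = Mul(Rational(-1, 2), K)
w = Rational(33627, 78710) (w = Mul(Rational(-1, 5), Mul(Add(-23952, -9675), Pow(Add(3787, 11955), -1))) = Mul(Rational(-1, 5), Mul(-33627, Pow(15742, -1))) = Mul(Rational(-1, 5), Mul(-33627, Rational(1, 15742))) = Mul(Rational(-1, 5), Rational(-33627, 15742)) = Rational(33627, 78710) ≈ 0.42723)
Add(Mul(44568, Pow(Function('B')(224), -1)), Mul(w, Pow(Add(5346, Function('v')(-144)), -1))) = Add(Mul(44568, Pow(Mul(Rational(-1, 2), 224), -1)), Mul(Rational(33627, 78710), Pow(Add(5346, -144), -1))) = Add(Mul(44568, Pow(-112, -1)), Mul(Rational(33627, 78710), Pow(5202, -1))) = Add(Mul(44568, Rational(-1, 112)), Mul(Rational(33627, 78710), Rational(1, 5202))) = Add(Rational(-5571, 14), Rational(11209, 136483140)) = Rational(-380173708007, 955381980)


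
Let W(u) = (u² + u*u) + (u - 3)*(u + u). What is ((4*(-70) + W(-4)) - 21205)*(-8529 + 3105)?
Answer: 116057328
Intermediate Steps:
W(u) = 2*u² + 2*u*(-3 + u) (W(u) = (u² + u²) + (-3 + u)*(2*u) = 2*u² + 2*u*(-3 + u))
((4*(-70) + W(-4)) - 21205)*(-8529 + 3105) = ((4*(-70) + 2*(-4)*(-3 + 2*(-4))) - 21205)*(-8529 + 3105) = ((-280 + 2*(-4)*(-3 - 8)) - 21205)*(-5424) = ((-280 + 2*(-4)*(-11)) - 21205)*(-5424) = ((-280 + 88) - 21205)*(-5424) = (-192 - 21205)*(-5424) = -21397*(-5424) = 116057328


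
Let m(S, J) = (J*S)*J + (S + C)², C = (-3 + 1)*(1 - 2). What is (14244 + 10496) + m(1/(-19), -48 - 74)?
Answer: 8649713/361 ≈ 23960.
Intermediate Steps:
C = 2 (C = -2*(-1) = 2)
m(S, J) = (2 + S)² + S*J² (m(S, J) = (J*S)*J + (S + 2)² = S*J² + (2 + S)² = (2 + S)² + S*J²)
(14244 + 10496) + m(1/(-19), -48 - 74) = (14244 + 10496) + ((2 + 1/(-19))² + (-48 - 74)²/(-19)) = 24740 + ((2 - 1/19)² - 1/19*(-122)²) = 24740 + ((37/19)² - 1/19*14884) = 24740 + (1369/361 - 14884/19) = 24740 - 281427/361 = 8649713/361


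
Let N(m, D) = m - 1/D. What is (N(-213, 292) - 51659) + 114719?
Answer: 18351323/292 ≈ 62847.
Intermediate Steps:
(N(-213, 292) - 51659) + 114719 = ((-213 - 1/292) - 51659) + 114719 = (-62197/292 - 51659) + 114719 = -15146625/292 + 114719 = 18351323/292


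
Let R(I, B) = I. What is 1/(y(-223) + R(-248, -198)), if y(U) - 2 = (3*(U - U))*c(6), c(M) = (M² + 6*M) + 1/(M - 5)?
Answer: -1/246 ≈ -0.0040650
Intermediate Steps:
c(M) = M² + 1/(-5 + M) + 6*M (c(M) = (M² + 6*M) + 1/(-5 + M) = M² + 1/(-5 + M) + 6*M)
y(U) = 2 (y(U) = 2 + (3*(U - U))*((1 + 6² + 6³ - 30*6)/(-5 + 6)) = 2 + (3*0)*((1 + 36 + 216 - 180)/1) = 2 + 0*(1*73) = 2 + 0*73 = 2 + 0 = 2)
1/(y(-223) + R(-248, -198)) = 1/(2 - 248) = 1/(-246) = -1/246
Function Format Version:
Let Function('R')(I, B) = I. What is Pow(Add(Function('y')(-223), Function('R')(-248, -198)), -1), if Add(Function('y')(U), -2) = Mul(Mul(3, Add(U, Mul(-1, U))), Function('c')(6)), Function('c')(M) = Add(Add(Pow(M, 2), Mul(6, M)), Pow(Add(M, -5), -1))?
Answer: Rational(-1, 246) ≈ -0.0040650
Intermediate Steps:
Function('c')(M) = Add(Pow(M, 2), Pow(Add(-5, M), -1), Mul(6, M)) (Function('c')(M) = Add(Add(Pow(M, 2), Mul(6, M)), Pow(Add(-5, M), -1)) = Add(Pow(M, 2), Pow(Add(-5, M), -1), Mul(6, M)))
Function('y')(U) = 2 (Function('y')(U) = Add(2, Mul(Mul(3, Add(U, Mul(-1, U))), Mul(Pow(Add(-5, 6), -1), Add(1, Pow(6, 2), Pow(6, 3), Mul(-30, 6))))) = Add(2, Mul(Mul(3, 0), Mul(Pow(1, -1), Add(1, 36, 216, -180)))) = Add(2, Mul(0, Mul(1, 73))) = Add(2, Mul(0, 73)) = Add(2, 0) = 2)
Pow(Add(Function('y')(-223), Function('R')(-248, -198)), -1) = Pow(Add(2, -248), -1) = Pow(-246, -1) = Rational(-1, 246)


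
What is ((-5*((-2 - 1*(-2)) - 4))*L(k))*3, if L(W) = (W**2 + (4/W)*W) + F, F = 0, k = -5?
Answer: 1740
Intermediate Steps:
L(W) = 4 + W**2 (L(W) = (W**2 + (4/W)*W) + 0 = (W**2 + 4) + 0 = (4 + W**2) + 0 = 4 + W**2)
((-5*((-2 - 1*(-2)) - 4))*L(k))*3 = ((-5*((-2 - 1*(-2)) - 4))*(4 + (-5)**2))*3 = ((-5*((-2 + 2) - 4))*(4 + 25))*3 = (-5*(0 - 4)*29)*3 = (-5*(-4)*29)*3 = (20*29)*3 = 580*3 = 1740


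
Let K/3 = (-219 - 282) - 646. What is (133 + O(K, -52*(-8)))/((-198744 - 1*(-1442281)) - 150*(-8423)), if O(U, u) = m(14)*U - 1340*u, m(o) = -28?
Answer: -460959/2506987 ≈ -0.18387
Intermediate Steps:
K = -3441 (K = 3*((-219 - 282) - 646) = 3*(-501 - 646) = 3*(-1147) = -3441)
O(U, u) = -1340*u - 28*U (O(U, u) = -28*U - 1340*u = -1340*u - 28*U)
(133 + O(K, -52*(-8)))/((-198744 - 1*(-1442281)) - 150*(-8423)) = (133 + (-(-69680)*(-8) - 28*(-3441)))/((-198744 - 1*(-1442281)) - 150*(-8423)) = (133 + (-1340*416 + 96348))/((-198744 + 1442281) + 1263450) = (133 + (-557440 + 96348))/(1243537 + 1263450) = (133 - 461092)/2506987 = -460959*1/2506987 = -460959/2506987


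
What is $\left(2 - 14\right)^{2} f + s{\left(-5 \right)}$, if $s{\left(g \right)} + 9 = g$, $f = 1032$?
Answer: $148594$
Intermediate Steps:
$s{\left(g \right)} = -9 + g$
$\left(2 - 14\right)^{2} f + s{\left(-5 \right)} = \left(2 - 14\right)^{2} \cdot 1032 - 14 = \left(-12\right)^{2} \cdot 1032 - 14 = 144 \cdot 1032 - 14 = 148608 - 14 = 148594$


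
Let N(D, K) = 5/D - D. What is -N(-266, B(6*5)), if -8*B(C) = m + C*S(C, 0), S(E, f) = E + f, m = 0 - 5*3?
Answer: -70751/266 ≈ -265.98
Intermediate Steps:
m = -15 (m = 0 - 1*15 = 0 - 15 = -15)
B(C) = 15/8 - C**2/8 (B(C) = -(-15 + C*(C + 0))/8 = -(-15 + C*C)/8 = -(-15 + C**2)/8 = 15/8 - C**2/8)
N(D, K) = -D + 5/D
-N(-266, B(6*5)) = -(-1*(-266) + 5/(-266)) = -(266 + 5*(-1/266)) = -(266 - 5/266) = -1*70751/266 = -70751/266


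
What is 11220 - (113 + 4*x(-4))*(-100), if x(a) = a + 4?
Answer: 22520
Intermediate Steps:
x(a) = 4 + a
11220 - (113 + 4*x(-4))*(-100) = 11220 - (113 + 4*(4 - 4))*(-100) = 11220 - (113 + 4*0)*(-100) = 11220 - (113 + 0)*(-100) = 11220 - 113*(-100) = 11220 - 1*(-11300) = 11220 + 11300 = 22520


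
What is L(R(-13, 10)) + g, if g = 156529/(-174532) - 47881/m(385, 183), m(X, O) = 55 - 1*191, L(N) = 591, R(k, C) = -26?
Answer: 5590915695/5934088 ≈ 942.17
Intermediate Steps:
m(X, O) = -136 (m(X, O) = 55 - 191 = -136)
g = 2083869687/5934088 (g = 156529/(-174532) - 47881/(-136) = 156529*(-1/174532) - 47881*(-1/136) = -156529/174532 + 47881/136 = 2083869687/5934088 ≈ 351.17)
L(R(-13, 10)) + g = 591 + 2083869687/5934088 = 5590915695/5934088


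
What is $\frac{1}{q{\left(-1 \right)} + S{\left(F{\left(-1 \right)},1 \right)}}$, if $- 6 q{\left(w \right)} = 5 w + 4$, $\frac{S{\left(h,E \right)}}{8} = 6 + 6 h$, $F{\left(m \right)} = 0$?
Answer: $\frac{6}{289} \approx 0.020761$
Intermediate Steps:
$S{\left(h,E \right)} = 48 + 48 h$ ($S{\left(h,E \right)} = 8 \left(6 + 6 h\right) = 48 + 48 h$)
$q{\left(w \right)} = - \frac{2}{3} - \frac{5 w}{6}$ ($q{\left(w \right)} = - \frac{5 w + 4}{6} = - \frac{4 + 5 w}{6} = - \frac{2}{3} - \frac{5 w}{6}$)
$\frac{1}{q{\left(-1 \right)} + S{\left(F{\left(-1 \right)},1 \right)}} = \frac{1}{\left(- \frac{2}{3} - - \frac{5}{6}\right) + \left(48 + 48 \cdot 0\right)} = \frac{1}{\left(- \frac{2}{3} + \frac{5}{6}\right) + \left(48 + 0\right)} = \frac{1}{\frac{1}{6} + 48} = \frac{1}{\frac{289}{6}} = \frac{6}{289}$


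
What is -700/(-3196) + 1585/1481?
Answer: 1525590/1183319 ≈ 1.2892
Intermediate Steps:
-700/(-3196) + 1585/1481 = -700*(-1/3196) + 1585*(1/1481) = 175/799 + 1585/1481 = 1525590/1183319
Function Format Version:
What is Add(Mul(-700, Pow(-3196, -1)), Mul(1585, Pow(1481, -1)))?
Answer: Rational(1525590, 1183319) ≈ 1.2892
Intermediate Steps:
Add(Mul(-700, Pow(-3196, -1)), Mul(1585, Pow(1481, -1))) = Add(Mul(-700, Rational(-1, 3196)), Mul(1585, Rational(1, 1481))) = Add(Rational(175, 799), Rational(1585, 1481)) = Rational(1525590, 1183319)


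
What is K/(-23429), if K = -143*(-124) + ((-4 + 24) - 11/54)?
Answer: -958597/1265166 ≈ -0.75768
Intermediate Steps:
K = 958597/54 (K = 17732 + (20 - 11*1/54) = 17732 + (20 - 11/54) = 17732 + 1069/54 = 958597/54 ≈ 17752.)
K/(-23429) = (958597/54)/(-23429) = (958597/54)*(-1/23429) = -958597/1265166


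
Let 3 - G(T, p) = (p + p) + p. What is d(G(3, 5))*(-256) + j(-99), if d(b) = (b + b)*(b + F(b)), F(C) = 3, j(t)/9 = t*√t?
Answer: -55296 - 2673*I*√11 ≈ -55296.0 - 8865.3*I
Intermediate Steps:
j(t) = 9*t^(3/2) (j(t) = 9*(t*√t) = 9*t^(3/2))
G(T, p) = 3 - 3*p (G(T, p) = 3 - ((p + p) + p) = 3 - (2*p + p) = 3 - 3*p)
d(b) = 2*b*(3 + b) (d(b) = (b + b)*(b + 3) = (2*b)*(3 + b) = 2*b*(3 + b))
d(G(3, 5))*(-256) + j(-99) = (2*(3 - 3*5)*(3 + (3 - 3*5)))*(-256) + 9*(-99)^(3/2) = (2*(3 - 15)*(3 + (3 - 15)))*(-256) + 9*(-297*I*√11) = (2*(-12)*(3 - 12))*(-256) - 2673*I*√11 = (2*(-12)*(-9))*(-256) - 2673*I*√11 = 216*(-256) - 2673*I*√11 = -55296 - 2673*I*√11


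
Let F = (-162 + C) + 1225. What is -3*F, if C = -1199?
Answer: 408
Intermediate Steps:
F = -136 (F = (-162 - 1199) + 1225 = -1361 + 1225 = -136)
-3*F = -3*(-136) = 408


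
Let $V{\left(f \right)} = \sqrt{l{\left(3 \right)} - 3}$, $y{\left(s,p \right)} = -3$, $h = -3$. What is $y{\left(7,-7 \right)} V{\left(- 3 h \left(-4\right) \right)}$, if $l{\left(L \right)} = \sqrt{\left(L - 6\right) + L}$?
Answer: $- 3 i \sqrt{3} \approx - 5.1962 i$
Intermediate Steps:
$l{\left(L \right)} = \sqrt{-6 + 2 L}$ ($l{\left(L \right)} = \sqrt{\left(L - 6\right) + L} = \sqrt{\left(-6 + L\right) + L} = \sqrt{-6 + 2 L}$)
$V{\left(f \right)} = i \sqrt{3}$ ($V{\left(f \right)} = \sqrt{\sqrt{-6 + 2 \cdot 3} - 3} = \sqrt{\sqrt{-6 + 6} - 3} = \sqrt{\sqrt{0} - 3} = \sqrt{0 - 3} = \sqrt{-3} = i \sqrt{3}$)
$y{\left(7,-7 \right)} V{\left(- 3 h \left(-4\right) \right)} = - 3 i \sqrt{3}$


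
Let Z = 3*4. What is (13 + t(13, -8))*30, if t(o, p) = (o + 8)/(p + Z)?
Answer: 1095/2 ≈ 547.50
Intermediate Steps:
Z = 12
t(o, p) = (8 + o)/(12 + p) (t(o, p) = (o + 8)/(p + 12) = (8 + o)/(12 + p))
(13 + t(13, -8))*30 = (13 + (8 + 13)/(12 - 8))*30 = (13 + 21/4)*30 = (73/4)*30 = 1095/2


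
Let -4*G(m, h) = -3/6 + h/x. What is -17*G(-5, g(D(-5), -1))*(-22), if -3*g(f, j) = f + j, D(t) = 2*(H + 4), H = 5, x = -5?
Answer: -3553/60 ≈ -59.217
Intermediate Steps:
D(t) = 18 (D(t) = 2*(5 + 4) = 2*9 = 18)
g(f, j) = -f/3 - j/3 (g(f, j) = -(f + j)/3 = -f/3 - j/3)
G(m, h) = ⅛ + h/20 (G(m, h) = -(-3/6 + h/(-5))/4 = -(-3*⅙ + h*(-⅕))/4 = -(-½ - h/5)/4 = ⅛ + h/20)
-17*G(-5, g(D(-5), -1))*(-22) = -17*(⅛ + (-⅓*18 - ⅓*(-1))/20)*(-22) = -17*(⅛ + (-6 + ⅓)/20)*(-22) = -17*(⅛ + (1/20)*(-17/3))*(-22) = -17*(⅛ - 17/60)*(-22) = -17*(-19/120)*(-22) = (323/120)*(-22) = -3553/60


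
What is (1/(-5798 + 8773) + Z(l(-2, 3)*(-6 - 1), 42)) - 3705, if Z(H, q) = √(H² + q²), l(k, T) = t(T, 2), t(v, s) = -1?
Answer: -11022374/2975 + 7*√37 ≈ -3662.4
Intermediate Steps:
l(k, T) = -1
(1/(-5798 + 8773) + Z(l(-2, 3)*(-6 - 1), 42)) - 3705 = (1/(-5798 + 8773) + √((-(-6 - 1))² + 42²)) - 3705 = (1/2975 + √((-1*(-7))² + 1764)) - 3705 = (1/2975 + √(7² + 1764)) - 3705 = (1/2975 + √(49 + 1764)) - 3705 = (1/2975 + √1813) - 3705 = (1/2975 + 7*√37) - 3705 = -11022374/2975 + 7*√37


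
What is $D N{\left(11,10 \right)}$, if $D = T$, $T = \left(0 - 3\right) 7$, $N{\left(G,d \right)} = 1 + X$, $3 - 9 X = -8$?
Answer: $- \frac{140}{3} \approx -46.667$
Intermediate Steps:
$X = \frac{11}{9}$ ($X = \frac{1}{3} - - \frac{8}{9} = \frac{1}{3} + \frac{8}{9} = \frac{11}{9} \approx 1.2222$)
$N{\left(G,d \right)} = \frac{20}{9}$ ($N{\left(G,d \right)} = 1 + \frac{11}{9} = \frac{20}{9}$)
$T = -21$ ($T = \left(-3\right) 7 = -21$)
$D = -21$
$D N{\left(11,10 \right)} = \left(-21\right) \frac{20}{9} = - \frac{140}{3}$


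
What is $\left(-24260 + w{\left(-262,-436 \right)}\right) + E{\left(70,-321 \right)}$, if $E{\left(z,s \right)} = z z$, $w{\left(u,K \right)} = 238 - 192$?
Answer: $-19314$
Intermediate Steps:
$w{\left(u,K \right)} = 46$ ($w{\left(u,K \right)} = 238 - 192 = 46$)
$E{\left(z,s \right)} = z^{2}$
$\left(-24260 + w{\left(-262,-436 \right)}\right) + E{\left(70,-321 \right)} = \left(-24260 + 46\right) + 70^{2} = -24214 + 4900 = -19314$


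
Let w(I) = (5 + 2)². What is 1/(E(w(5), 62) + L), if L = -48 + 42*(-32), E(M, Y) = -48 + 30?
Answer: -1/1410 ≈ -0.00070922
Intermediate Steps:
w(I) = 49 (w(I) = 7² = 49)
E(M, Y) = -18
L = -1392 (L = -48 - 1344 = -1392)
1/(E(w(5), 62) + L) = 1/(-18 - 1392) = 1/(-1410) = -1/1410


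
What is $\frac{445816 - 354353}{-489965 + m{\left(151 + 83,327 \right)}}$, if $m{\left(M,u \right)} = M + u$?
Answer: $- \frac{91463}{489404} \approx -0.18689$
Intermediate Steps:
$\frac{445816 - 354353}{-489965 + m{\left(151 + 83,327 \right)}} = \frac{445816 - 354353}{-489965 + \left(\left(151 + 83\right) + 327\right)} = \frac{91463}{-489965 + \left(234 + 327\right)} = \frac{91463}{-489965 + 561} = \frac{91463}{-489404} = 91463 \left(- \frac{1}{489404}\right) = - \frac{91463}{489404}$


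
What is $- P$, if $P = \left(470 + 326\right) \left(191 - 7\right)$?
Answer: $-146464$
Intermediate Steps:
$P = 146464$ ($P = 796 \cdot 184 = 146464$)
$- P = \left(-1\right) 146464 = -146464$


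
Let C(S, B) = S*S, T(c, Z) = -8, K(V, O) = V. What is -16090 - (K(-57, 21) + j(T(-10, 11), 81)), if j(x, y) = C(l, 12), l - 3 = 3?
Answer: -16069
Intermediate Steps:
l = 6 (l = 3 + 3 = 6)
C(S, B) = S**2
j(x, y) = 36 (j(x, y) = 6**2 = 36)
-16090 - (K(-57, 21) + j(T(-10, 11), 81)) = -16090 - (-57 + 36) = -16090 - 1*(-21) = -16090 + 21 = -16069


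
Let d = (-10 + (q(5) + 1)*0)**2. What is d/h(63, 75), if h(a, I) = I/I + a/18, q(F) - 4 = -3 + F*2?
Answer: 200/9 ≈ 22.222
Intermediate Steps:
q(F) = 1 + 2*F (q(F) = 4 + (-3 + F*2) = 4 + (-3 + 2*F) = 1 + 2*F)
h(a, I) = 1 + a/18 (h(a, I) = 1 + a*(1/18) = 1 + a/18)
d = 100 (d = (-10 + ((1 + 2*5) + 1)*0)**2 = (-10 + ((1 + 10) + 1)*0)**2 = (-10 + (11 + 1)*0)**2 = (-10 + 12*0)**2 = (-10 + 0)**2 = (-10)**2 = 100)
d/h(63, 75) = 100/(1 + (1/18)*63) = 100/(1 + 7/2) = 100/(9/2) = 100*(2/9) = 200/9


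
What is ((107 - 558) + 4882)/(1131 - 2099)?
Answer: -4431/968 ≈ -4.5775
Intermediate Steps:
((107 - 558) + 4882)/(1131 - 2099) = (-451 + 4882)/(-968) = 4431*(-1/968) = -4431/968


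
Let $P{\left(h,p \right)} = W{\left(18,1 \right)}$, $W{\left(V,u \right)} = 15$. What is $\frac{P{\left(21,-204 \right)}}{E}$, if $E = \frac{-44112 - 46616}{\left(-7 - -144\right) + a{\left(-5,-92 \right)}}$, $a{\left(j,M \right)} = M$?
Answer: $- \frac{675}{90728} \approx -0.0074398$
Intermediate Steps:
$P{\left(h,p \right)} = 15$
$E = - \frac{90728}{45}$ ($E = \frac{-44112 - 46616}{\left(-7 - -144\right) - 92} = - \frac{90728}{\left(-7 + 144\right) - 92} = - \frac{90728}{137 - 92} = - \frac{90728}{45} \approx -2016.2$)
$\frac{P{\left(21,-204 \right)}}{E} = \frac{15}{- \frac{90728}{45}} = 15 \left(- \frac{45}{90728}\right) = - \frac{675}{90728}$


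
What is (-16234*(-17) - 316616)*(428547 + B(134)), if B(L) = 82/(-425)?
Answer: -7401496186734/425 ≈ -1.7415e+10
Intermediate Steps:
B(L) = -82/425 (B(L) = 82*(-1/425) = -82/425)
(-16234*(-17) - 316616)*(428547 + B(134)) = (-16234*(-17) - 316616)*(428547 - 82/425) = (275978 - 316616)*(182132393/425) = -40638*182132393/425 = -7401496186734/425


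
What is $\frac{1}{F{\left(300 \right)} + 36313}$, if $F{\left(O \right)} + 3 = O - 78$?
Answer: $\frac{1}{36532} \approx 2.7373 \cdot 10^{-5}$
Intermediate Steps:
$F{\left(O \right)} = -81 + O$ ($F{\left(O \right)} = -3 + \left(O - 78\right) = -3 + \left(-78 + O\right) = -81 + O$)
$\frac{1}{F{\left(300 \right)} + 36313} = \frac{1}{\left(-81 + 300\right) + 36313} = \frac{1}{219 + 36313} = \frac{1}{36532}$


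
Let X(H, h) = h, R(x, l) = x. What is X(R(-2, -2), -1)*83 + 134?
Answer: 51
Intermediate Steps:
X(R(-2, -2), -1)*83 + 134 = -1*83 + 134 = -83 + 134 = 51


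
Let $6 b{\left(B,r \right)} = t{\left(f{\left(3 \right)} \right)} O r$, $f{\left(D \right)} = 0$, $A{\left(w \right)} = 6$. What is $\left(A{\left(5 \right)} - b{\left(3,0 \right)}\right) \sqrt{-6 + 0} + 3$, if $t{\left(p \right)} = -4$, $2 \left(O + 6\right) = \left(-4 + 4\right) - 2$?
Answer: $3 + 6 i \sqrt{6} \approx 3.0 + 14.697 i$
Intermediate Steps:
$O = -7$ ($O = -6 + \frac{\left(-4 + 4\right) - 2}{2} = -6 + \frac{0 - 2}{2} = -6 + \frac{1}{2} \left(-2\right) = -6 - 1 = -7$)
$b{\left(B,r \right)} = \frac{14 r}{3}$ ($b{\left(B,r \right)} = \frac{\left(-4\right) \left(-7\right) r}{6} = \frac{28 r}{6} = \frac{14 r}{3}$)
$\left(A{\left(5 \right)} - b{\left(3,0 \right)}\right) \sqrt{-6 + 0} + 3 = \left(6 - \frac{14}{3} \cdot 0\right) \sqrt{-6 + 0} + 3 = \left(6 - 0\right) \sqrt{-6} + 3 = \left(6 + 0\right) i \sqrt{6} + 3 = 6 i \sqrt{6} + 3 = 3 + 6 i \sqrt{6}$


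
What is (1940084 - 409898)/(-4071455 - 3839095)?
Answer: -255031/1318425 ≈ -0.19344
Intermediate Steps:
(1940084 - 409898)/(-4071455 - 3839095) = 1530186/(-7910550) = 1530186*(-1/7910550) = -255031/1318425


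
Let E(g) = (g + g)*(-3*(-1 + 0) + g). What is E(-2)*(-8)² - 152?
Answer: -408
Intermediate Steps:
E(g) = 2*g*(3 + g) (E(g) = (2*g)*(-3*(-1) + g) = (2*g)*(3 + g) = 2*g*(3 + g))
E(-2)*(-8)² - 152 = (2*(-2)*(3 - 2))*(-8)² - 152 = (2*(-2)*1)*64 - 152 = -4*64 - 152 = -256 - 152 = -408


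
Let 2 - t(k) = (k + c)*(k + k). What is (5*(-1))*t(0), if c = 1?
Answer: -10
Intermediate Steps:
t(k) = 2 - 2*k*(1 + k) (t(k) = 2 - (k + 1)*(k + k) = 2 - (1 + k)*2*k = 2 - 2*k*(1 + k))
(5*(-1))*t(0) = (5*(-1))*(2 - 2*0 - 2*0²) = -5*(2 + 0 - 2*0) = -5*(2 + 0 + 0) = -5*2 = -10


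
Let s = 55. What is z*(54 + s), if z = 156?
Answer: 17004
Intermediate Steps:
z*(54 + s) = 156*(54 + 55) = 156*109 = 17004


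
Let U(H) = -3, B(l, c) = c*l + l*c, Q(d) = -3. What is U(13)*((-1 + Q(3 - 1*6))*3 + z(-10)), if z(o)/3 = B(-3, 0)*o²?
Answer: 36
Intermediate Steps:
B(l, c) = 2*c*l (B(l, c) = c*l + c*l = 2*c*l)
z(o) = 0 (z(o) = 3*((2*0*(-3))*o²) = 3*(0*o²) = 3*0 = 0)
U(13)*((-1 + Q(3 - 1*6))*3 + z(-10)) = -3*((-1 - 3)*3 + 0) = -3*(-4*3 + 0) = -3*(-12 + 0) = -3*(-12) = 36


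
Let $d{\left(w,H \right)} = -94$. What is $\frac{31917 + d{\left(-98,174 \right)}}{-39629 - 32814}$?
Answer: $- \frac{31823}{72443} \approx -0.43928$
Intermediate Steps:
$\frac{31917 + d{\left(-98,174 \right)}}{-39629 - 32814} = \frac{31917 - 94}{-39629 - 32814} = \frac{31823}{-39629 - 32814} = \frac{31823}{-72443} = 31823 \left(- \frac{1}{72443}\right) = - \frac{31823}{72443}$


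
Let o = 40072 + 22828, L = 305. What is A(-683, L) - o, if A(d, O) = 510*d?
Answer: -411230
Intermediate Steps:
o = 62900
A(-683, L) - o = 510*(-683) - 1*62900 = -348330 - 62900 = -411230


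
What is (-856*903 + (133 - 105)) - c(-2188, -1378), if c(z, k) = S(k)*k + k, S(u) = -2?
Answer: -774318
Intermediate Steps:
c(z, k) = -k (c(z, k) = -2*k + k = -k)
(-856*903 + (133 - 105)) - c(-2188, -1378) = (-856*903 + (133 - 105)) - (-1)*(-1378) = (-772968 + 28) - 1*1378 = -772940 - 1378 = -774318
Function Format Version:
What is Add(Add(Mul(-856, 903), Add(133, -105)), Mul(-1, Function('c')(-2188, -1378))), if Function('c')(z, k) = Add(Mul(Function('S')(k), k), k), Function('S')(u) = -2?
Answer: -774318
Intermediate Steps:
Function('c')(z, k) = Mul(-1, k) (Function('c')(z, k) = Add(Mul(-2, k), k) = Mul(-1, k))
Add(Add(Mul(-856, 903), Add(133, -105)), Mul(-1, Function('c')(-2188, -1378))) = Add(Add(Mul(-856, 903), Add(133, -105)), Mul(-1, Mul(-1, -1378))) = Add(Add(-772968, 28), Mul(-1, 1378)) = Add(-772940, -1378) = -774318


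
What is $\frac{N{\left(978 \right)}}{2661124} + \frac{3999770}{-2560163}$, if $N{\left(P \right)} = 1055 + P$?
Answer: $- \frac{10638679130101}{6812911203212} \approx -1.5615$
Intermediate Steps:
$\frac{N{\left(978 \right)}}{2661124} + \frac{3999770}{-2560163} = \frac{1055 + 978}{2661124} + \frac{3999770}{-2560163} = 2033 \cdot \frac{1}{2661124} + 3999770 \left(- \frac{1}{2560163}\right) = \frac{2033}{2661124} - \frac{3999770}{2560163} = - \frac{10638679130101}{6812911203212}$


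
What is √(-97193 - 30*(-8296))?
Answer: √151687 ≈ 389.47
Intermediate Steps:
√(-97193 - 30*(-8296)) = √(-97193 + 248880) = √151687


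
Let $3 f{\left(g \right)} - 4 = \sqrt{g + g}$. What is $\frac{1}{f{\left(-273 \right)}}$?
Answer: $\frac{6}{281} - \frac{3 i \sqrt{546}}{562} \approx 0.021352 - 0.12473 i$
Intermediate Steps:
$f{\left(g \right)} = \frac{4}{3} + \frac{\sqrt{2} \sqrt{g}}{3}$ ($f{\left(g \right)} = \frac{4}{3} + \frac{\sqrt{g + g}}{3} = \frac{4}{3} + \frac{\sqrt{2 g}}{3} = \frac{4}{3} + \frac{\sqrt{2} \sqrt{g}}{3}$)
$\frac{1}{f{\left(-273 \right)}} = \frac{1}{\frac{4}{3} + \frac{\sqrt{2} \sqrt{-273}}{3}} = \frac{1}{\frac{4}{3} + \frac{\sqrt{2} i \sqrt{273}}{3}} = \frac{1}{\frac{4}{3} + \frac{i \sqrt{546}}{3}}$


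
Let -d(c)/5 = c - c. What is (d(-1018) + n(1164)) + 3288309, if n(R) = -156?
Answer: 3288153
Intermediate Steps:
d(c) = 0 (d(c) = -5*(c - c) = -5*0 = 0)
(d(-1018) + n(1164)) + 3288309 = (0 - 156) + 3288309 = -156 + 3288309 = 3288153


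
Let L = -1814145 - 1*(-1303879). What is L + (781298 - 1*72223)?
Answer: 198809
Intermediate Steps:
L = -510266 (L = -1814145 + 1303879 = -510266)
L + (781298 - 1*72223) = -510266 + (781298 - 1*72223) = -510266 + (781298 - 72223) = -510266 + 709075 = 198809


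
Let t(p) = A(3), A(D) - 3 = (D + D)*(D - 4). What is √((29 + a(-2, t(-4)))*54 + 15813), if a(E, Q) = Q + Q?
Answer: 3*√1895 ≈ 130.59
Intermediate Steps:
A(D) = 3 + 2*D*(-4 + D) (A(D) = 3 + (D + D)*(D - 4) = 3 + (2*D)*(-4 + D) = 3 + 2*D*(-4 + D))
t(p) = -3 (t(p) = 3 - 8*3 + 2*3² = 3 - 24 + 2*9 = 3 - 24 + 18 = -3)
a(E, Q) = 2*Q
√((29 + a(-2, t(-4)))*54 + 15813) = √((29 + 2*(-3))*54 + 15813) = √((29 - 6)*54 + 15813) = √(23*54 + 15813) = √(1242 + 15813) = √17055 = 3*√1895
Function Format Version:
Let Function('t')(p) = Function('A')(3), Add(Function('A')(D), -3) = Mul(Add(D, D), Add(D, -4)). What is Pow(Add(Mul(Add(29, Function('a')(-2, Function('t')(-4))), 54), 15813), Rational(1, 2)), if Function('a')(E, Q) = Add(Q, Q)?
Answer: Mul(3, Pow(1895, Rational(1, 2))) ≈ 130.59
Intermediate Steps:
Function('A')(D) = Add(3, Mul(2, D, Add(-4, D))) (Function('A')(D) = Add(3, Mul(Add(D, D), Add(D, -4))) = Add(3, Mul(Mul(2, D), Add(-4, D))) = Add(3, Mul(2, D, Add(-4, D))))
Function('t')(p) = -3 (Function('t')(p) = Add(3, Mul(-8, 3), Mul(2, Pow(3, 2))) = Add(3, -24, Mul(2, 9)) = Add(3, -24, 18) = -3)
Function('a')(E, Q) = Mul(2, Q)
Pow(Add(Mul(Add(29, Function('a')(-2, Function('t')(-4))), 54), 15813), Rational(1, 2)) = Pow(Add(Mul(Add(29, Mul(2, -3)), 54), 15813), Rational(1, 2)) = Pow(Add(Mul(Add(29, -6), 54), 15813), Rational(1, 2)) = Pow(Add(Mul(23, 54), 15813), Rational(1, 2)) = Pow(Add(1242, 15813), Rational(1, 2)) = Pow(17055, Rational(1, 2)) = Mul(3, Pow(1895, Rational(1, 2)))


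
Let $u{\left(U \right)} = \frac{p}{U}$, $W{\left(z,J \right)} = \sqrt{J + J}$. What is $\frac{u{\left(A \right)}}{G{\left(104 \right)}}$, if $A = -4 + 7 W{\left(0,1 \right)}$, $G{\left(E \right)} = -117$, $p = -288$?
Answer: $\frac{64}{533} + \frac{112 \sqrt{2}}{533} \approx 0.41725$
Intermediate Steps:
$W{\left(z,J \right)} = \sqrt{2} \sqrt{J}$ ($W{\left(z,J \right)} = \sqrt{2 J} = \sqrt{2} \sqrt{J}$)
$A = -4 + 7 \sqrt{2}$ ($A = -4 + 7 \sqrt{2} \sqrt{1} = -4 + 7 \sqrt{2} \cdot 1 = -4 + 7 \sqrt{2} \approx 5.8995$)
$u{\left(U \right)} = - \frac{288}{U}$
$\frac{u{\left(A \right)}}{G{\left(104 \right)}} = \frac{\left(-288\right) \frac{1}{-4 + 7 \sqrt{2}}}{-117} = - \frac{288}{-4 + 7 \sqrt{2}} \left(- \frac{1}{117}\right) = \frac{32}{13 \left(-4 + 7 \sqrt{2}\right)}$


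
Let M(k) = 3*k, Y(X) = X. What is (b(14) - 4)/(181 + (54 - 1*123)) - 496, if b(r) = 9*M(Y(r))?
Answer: -27589/56 ≈ -492.66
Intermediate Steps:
b(r) = 27*r (b(r) = 9*(3*r) = 27*r)
(b(14) - 4)/(181 + (54 - 1*123)) - 496 = (27*14 - 4)/(181 + (54 - 1*123)) - 496 = (378 - 4)/(181 + (54 - 123)) - 496 = 374/(181 - 69) - 496 = 374/112 - 496 = 374*(1/112) - 496 = 187/56 - 496 = -27589/56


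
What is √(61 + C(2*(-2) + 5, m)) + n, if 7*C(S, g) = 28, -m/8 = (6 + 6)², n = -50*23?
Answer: -1150 + √65 ≈ -1141.9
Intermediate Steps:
n = -1150
m = -1152 (m = -8*(6 + 6)² = -8*12² = -8*144 = -1152)
C(S, g) = 4 (C(S, g) = (⅐)*28 = 4)
√(61 + C(2*(-2) + 5, m)) + n = √(61 + 4) - 1150 = √65 - 1150 = -1150 + √65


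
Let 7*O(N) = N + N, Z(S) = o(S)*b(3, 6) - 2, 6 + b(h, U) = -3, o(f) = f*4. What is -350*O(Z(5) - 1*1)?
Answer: 18300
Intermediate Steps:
o(f) = 4*f
b(h, U) = -9 (b(h, U) = -6 - 3 = -9)
Z(S) = -2 - 36*S (Z(S) = (4*S)*(-9) - 2 = -36*S - 2 = -2 - 36*S)
O(N) = 2*N/7 (O(N) = (N + N)/7 = (2*N)/7 = 2*N/7)
-350*O(Z(5) - 1*1) = -100*((-2 - 36*5) - 1*1) = -100*((-2 - 180) - 1) = -100*(-182 - 1) = -100*(-183) = -350*(-366/7) = 18300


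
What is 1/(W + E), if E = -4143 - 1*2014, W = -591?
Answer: -1/6748 ≈ -0.00014819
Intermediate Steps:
E = -6157 (E = -4143 - 2014 = -6157)
1/(W + E) = 1/(-591 - 6157) = 1/(-6748) = -1/6748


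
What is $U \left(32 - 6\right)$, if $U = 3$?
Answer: $78$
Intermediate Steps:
$U \left(32 - 6\right) = 3 \left(32 - 6\right) = 3 \cdot 26 = 78$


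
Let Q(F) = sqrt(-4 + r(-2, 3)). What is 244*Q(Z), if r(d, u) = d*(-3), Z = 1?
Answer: 244*sqrt(2) ≈ 345.07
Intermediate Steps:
r(d, u) = -3*d
Q(F) = sqrt(2) (Q(F) = sqrt(-4 - 3*(-2)) = sqrt(-4 + 6) = sqrt(2))
244*Q(Z) = 244*sqrt(2)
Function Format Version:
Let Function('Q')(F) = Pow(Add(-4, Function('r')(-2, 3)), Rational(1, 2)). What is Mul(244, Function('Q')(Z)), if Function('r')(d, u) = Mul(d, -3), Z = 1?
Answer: Mul(244, Pow(2, Rational(1, 2))) ≈ 345.07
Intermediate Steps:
Function('r')(d, u) = Mul(-3, d)
Function('Q')(F) = Pow(2, Rational(1, 2)) (Function('Q')(F) = Pow(Add(-4, Mul(-3, -2)), Rational(1, 2)) = Pow(Add(-4, 6), Rational(1, 2)) = Pow(2, Rational(1, 2)))
Mul(244, Function('Q')(Z)) = Mul(244, Pow(2, Rational(1, 2)))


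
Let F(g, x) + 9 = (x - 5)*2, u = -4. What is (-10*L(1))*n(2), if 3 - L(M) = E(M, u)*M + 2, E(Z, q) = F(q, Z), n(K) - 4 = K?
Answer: -1080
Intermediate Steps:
n(K) = 4 + K
F(g, x) = -19 + 2*x (F(g, x) = -9 + (x - 5)*2 = -9 + (-5 + x)*2 = -9 + (-10 + 2*x) = -19 + 2*x)
E(Z, q) = -19 + 2*Z
L(M) = 1 - M*(-19 + 2*M) (L(M) = 3 - ((-19 + 2*M)*M + 2) = 3 - (M*(-19 + 2*M) + 2) = 3 - (2 + M*(-19 + 2*M)) = 3 + (-2 - M*(-19 + 2*M)) = 1 - M*(-19 + 2*M))
(-10*L(1))*n(2) = (-10*(1 - 1*1*(-19 + 2*1)))*(4 + 2) = -10*(1 - 1*1*(-19 + 2))*6 = -10*(1 - 1*1*(-17))*6 = -10*(1 + 17)*6 = -10*18*6 = -180*6 = -1080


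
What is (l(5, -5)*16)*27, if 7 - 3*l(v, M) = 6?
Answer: 144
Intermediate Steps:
l(v, M) = ⅓ (l(v, M) = 7/3 - ⅓*6 = 7/3 - 2 = ⅓)
(l(5, -5)*16)*27 = ((⅓)*16)*27 = (16/3)*27 = 144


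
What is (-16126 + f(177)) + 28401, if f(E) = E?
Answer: 12452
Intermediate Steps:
(-16126 + f(177)) + 28401 = (-16126 + 177) + 28401 = -15949 + 28401 = 12452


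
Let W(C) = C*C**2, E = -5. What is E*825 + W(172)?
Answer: 5084323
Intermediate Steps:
W(C) = C**3
E*825 + W(172) = -5*825 + 172**3 = -4125 + 5088448 = 5084323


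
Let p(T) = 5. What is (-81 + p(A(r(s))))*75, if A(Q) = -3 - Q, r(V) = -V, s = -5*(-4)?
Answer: -5700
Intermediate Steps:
s = 20
(-81 + p(A(r(s))))*75 = (-81 + 5)*75 = -76*75 = -5700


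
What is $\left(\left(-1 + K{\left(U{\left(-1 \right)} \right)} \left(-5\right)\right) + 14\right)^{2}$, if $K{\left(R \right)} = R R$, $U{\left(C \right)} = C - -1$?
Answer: $169$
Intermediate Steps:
$U{\left(C \right)} = 1 + C$ ($U{\left(C \right)} = C + 1 = 1 + C$)
$K{\left(R \right)} = R^{2}$
$\left(\left(-1 + K{\left(U{\left(-1 \right)} \right)} \left(-5\right)\right) + 14\right)^{2} = \left(\left(-1 + \left(1 - 1\right)^{2} \left(-5\right)\right) + 14\right)^{2} = \left(\left(-1 + 0^{2} \left(-5\right)\right) + 14\right)^{2} = \left(\left(-1 + 0 \left(-5\right)\right) + 14\right)^{2} = \left(\left(-1 + 0\right) + 14\right)^{2} = \left(-1 + 14\right)^{2} = 13^{2} = 169$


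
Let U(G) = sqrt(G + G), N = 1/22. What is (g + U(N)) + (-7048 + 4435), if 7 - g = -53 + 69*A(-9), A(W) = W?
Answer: -1932 + sqrt(11)/11 ≈ -1931.7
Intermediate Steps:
N = 1/22 ≈ 0.045455
U(G) = sqrt(2)*sqrt(G) (U(G) = sqrt(2*G) = sqrt(2)*sqrt(G))
g = 681 (g = 7 - (-53 + 69*(-9)) = 7 - (-53 - 621) = 7 - 1*(-674) = 7 + 674 = 681)
(g + U(N)) + (-7048 + 4435) = (681 + sqrt(2)*sqrt(1/22)) + (-7048 + 4435) = (681 + sqrt(2)*(sqrt(22)/22)) - 2613 = (681 + sqrt(11)/11) - 2613 = -1932 + sqrt(11)/11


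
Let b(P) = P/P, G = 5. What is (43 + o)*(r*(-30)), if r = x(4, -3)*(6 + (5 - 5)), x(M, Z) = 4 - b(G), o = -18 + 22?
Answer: -25380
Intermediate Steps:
b(P) = 1
o = 4
x(M, Z) = 3 (x(M, Z) = 4 - 1*1 = 4 - 1 = 3)
r = 18 (r = 3*(6 + (5 - 5)) = 3*(6 + 0) = 3*6 = 18)
(43 + o)*(r*(-30)) = (43 + 4)*(18*(-30)) = 47*(-540) = -25380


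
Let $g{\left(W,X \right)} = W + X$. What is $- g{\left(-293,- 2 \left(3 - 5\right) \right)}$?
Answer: $289$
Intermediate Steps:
$- g{\left(-293,- 2 \left(3 - 5\right) \right)} = - (-293 - 2 \left(3 - 5\right)) = - (-293 - -4) = - (-293 + 4) = \left(-1\right) \left(-289\right) = 289$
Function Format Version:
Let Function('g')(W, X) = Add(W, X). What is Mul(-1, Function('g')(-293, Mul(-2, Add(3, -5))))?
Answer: 289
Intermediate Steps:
Mul(-1, Function('g')(-293, Mul(-2, Add(3, -5)))) = Mul(-1, Add(-293, Mul(-2, Add(3, -5)))) = Mul(-1, Add(-293, Mul(-2, -2))) = Mul(-1, Add(-293, 4)) = Mul(-1, -289) = 289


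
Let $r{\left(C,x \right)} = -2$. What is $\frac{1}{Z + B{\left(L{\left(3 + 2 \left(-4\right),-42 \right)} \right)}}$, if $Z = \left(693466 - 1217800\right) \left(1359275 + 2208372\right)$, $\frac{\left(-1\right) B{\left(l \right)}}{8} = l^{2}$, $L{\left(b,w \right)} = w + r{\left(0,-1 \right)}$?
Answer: $- \frac{1}{1870638637586} \approx -5.3458 \cdot 10^{-13}$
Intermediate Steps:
$L{\left(b,w \right)} = -2 + w$ ($L{\left(b,w \right)} = w - 2 = -2 + w$)
$B{\left(l \right)} = - 8 l^{2}$
$Z = -1870638622098$ ($Z = \left(-524334\right) 3567647 = -1870638622098$)
$\frac{1}{Z + B{\left(L{\left(3 + 2 \left(-4\right),-42 \right)} \right)}} = \frac{1}{-1870638622098 - 8 \left(-2 - 42\right)^{2}} = \frac{1}{-1870638622098 - 8 \left(-44\right)^{2}} = \frac{1}{-1870638622098 - 15488} = \frac{1}{-1870638637586} = - \frac{1}{1870638637586}$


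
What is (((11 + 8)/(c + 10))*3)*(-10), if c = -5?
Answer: -114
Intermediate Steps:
(((11 + 8)/(c + 10))*3)*(-10) = (((11 + 8)/(-5 + 10))*3)*(-10) = ((19/5)*3)*(-10) = (57/5)*(-10) = -114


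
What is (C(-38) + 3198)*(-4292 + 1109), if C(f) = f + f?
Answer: -9937326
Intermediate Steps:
C(f) = 2*f
(C(-38) + 3198)*(-4292 + 1109) = (2*(-38) + 3198)*(-4292 + 1109) = (-76 + 3198)*(-3183) = 3122*(-3183) = -9937326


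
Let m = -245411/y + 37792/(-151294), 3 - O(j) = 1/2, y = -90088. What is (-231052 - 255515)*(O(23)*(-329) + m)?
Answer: 2719122362778841497/6814886936 ≈ 3.9900e+8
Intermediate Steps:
O(j) = 5/2 (O(j) = 3 - 1/2 = 5/2)
m = 16862303069/6814886936 (m = -245411/(-90088) + 37792/(-151294) = -245411*(-1/90088) + 37792*(-1/151294) = 245411/90088 - 18896/75647 = 16862303069/6814886936 ≈ 2.4743)
(-231052 - 255515)*(O(23)*(-329) + m) = (-231052 - 255515)*((5/2)*(-329) + 16862303069/6814886936) = -486567*(-1645/2 + 16862303069/6814886936) = -486567*(-5588382201791/6814886936) = 2719122362778841497/6814886936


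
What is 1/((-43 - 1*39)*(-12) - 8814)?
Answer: -1/7830 ≈ -0.00012771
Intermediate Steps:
1/((-43 - 1*39)*(-12) - 8814) = 1/((-43 - 39)*(-12) - 8814) = 1/(-82*(-12) - 8814) = 1/(984 - 8814) = 1/(-7830) = -1/7830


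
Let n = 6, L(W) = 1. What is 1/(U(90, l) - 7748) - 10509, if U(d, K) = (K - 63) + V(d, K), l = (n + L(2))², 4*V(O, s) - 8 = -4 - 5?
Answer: -326293945/31049 ≈ -10509.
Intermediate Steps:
V(O, s) = -¼ (V(O, s) = 2 + (-4 - 5)/4 = 2 + (¼)*(-9) = 2 - 9/4 = -¼)
l = 49 (l = (6 + 1)² = 7² = 49)
U(d, K) = -253/4 + K (U(d, K) = (K - 63) - ¼ = (-63 + K) - ¼ = -253/4 + K)
1/(U(90, l) - 7748) - 10509 = 1/((-253/4 + 49) - 7748) - 10509 = 1/(-57/4 - 7748) - 10509 = 1/(-31049/4) - 10509 = -4/31049 - 10509 = -326293945/31049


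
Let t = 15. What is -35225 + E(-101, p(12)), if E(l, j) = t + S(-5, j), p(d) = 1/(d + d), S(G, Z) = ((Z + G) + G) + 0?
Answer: -845279/24 ≈ -35220.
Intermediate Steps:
S(G, Z) = Z + 2*G (S(G, Z) = ((G + Z) + G) + 0 = (Z + 2*G) + 0 = Z + 2*G)
p(d) = 1/(2*d)
E(l, j) = 5 + j (E(l, j) = 15 + (j + 2*(-5)) = 15 + (j - 10) = 15 + (-10 + j) = 5 + j)
-35225 + E(-101, p(12)) = -35225 + (5 + (½)/12) = -35225 + (5 + (½)*(1/12)) = -35225 + (5 + 1/24) = -35225 + 121/24 = -845279/24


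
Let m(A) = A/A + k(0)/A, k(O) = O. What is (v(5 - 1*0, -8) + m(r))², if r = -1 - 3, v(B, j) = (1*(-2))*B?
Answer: 81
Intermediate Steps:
v(B, j) = -2*B
r = -4
m(A) = 1 (m(A) = A/A + 0/A = 1 + 0 = 1)
(v(5 - 1*0, -8) + m(r))² = (-2*(5 - 1*0) + 1)² = (-2*(5 + 0) + 1)² = (-2*5 + 1)² = (-10 + 1)² = (-9)² = 81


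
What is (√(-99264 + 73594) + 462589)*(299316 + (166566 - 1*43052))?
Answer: 195596506870 + 422830*I*√25670 ≈ 1.956e+11 + 6.7745e+7*I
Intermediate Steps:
(√(-99264 + 73594) + 462589)*(299316 + (166566 - 1*43052)) = (√(-25670) + 462589)*(299316 + (166566 - 43052)) = (I*√25670 + 462589)*(299316 + 123514) = (462589 + I*√25670)*422830 = 195596506870 + 422830*I*√25670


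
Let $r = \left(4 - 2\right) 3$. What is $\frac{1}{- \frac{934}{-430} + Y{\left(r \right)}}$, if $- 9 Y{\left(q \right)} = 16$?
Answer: $\frac{1935}{763} \approx 2.536$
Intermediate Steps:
$r = 6$ ($r = 2 \cdot 3 = 6$)
$Y{\left(q \right)} = - \frac{16}{9}$ ($Y{\left(q \right)} = \left(- \frac{1}{9}\right) 16 = - \frac{16}{9}$)
$\frac{1}{- \frac{934}{-430} + Y{\left(r \right)}} = \frac{1}{- \frac{934}{-430} - \frac{16}{9}} = \frac{1}{\left(-934\right) \left(- \frac{1}{430}\right) - \frac{16}{9}} = \frac{1}{\frac{467}{215} - \frac{16}{9}} = \frac{1}{\frac{763}{1935}} = \frac{1935}{763}$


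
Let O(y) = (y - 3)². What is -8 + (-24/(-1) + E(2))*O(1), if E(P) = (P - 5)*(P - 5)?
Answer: 124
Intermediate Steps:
E(P) = (-5 + P)² (E(P) = (-5 + P)*(-5 + P) = (-5 + P)²)
O(y) = (-3 + y)²
-8 + (-24/(-1) + E(2))*O(1) = -8 + (-24/(-1) + (-5 + 2)²)*(-3 + 1)² = -8 + (-24*(-1) + (-3)²)*(-2)² = -8 + (24 + 9)*4 = -8 + 33*4 = -8 + 132 = 124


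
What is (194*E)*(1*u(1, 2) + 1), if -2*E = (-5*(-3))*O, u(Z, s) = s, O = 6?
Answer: -26190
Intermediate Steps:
E = -45 (E = -(-5*(-3))*6/2 = -15*6/2 = -½*90 = -45)
(194*E)*(1*u(1, 2) + 1) = (194*(-45))*(1*2 + 1) = -8730*(2 + 1) = -8730*3 = -26190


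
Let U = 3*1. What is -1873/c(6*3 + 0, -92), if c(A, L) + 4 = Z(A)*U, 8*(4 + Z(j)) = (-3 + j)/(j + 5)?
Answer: 344632/2899 ≈ 118.88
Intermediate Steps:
Z(j) = -4 + (-3 + j)/(8*(5 + j)) (Z(j) = -4 + ((-3 + j)/(j + 5))/8 = -4 + ((-3 + j)/(5 + j))/8 = -4 + (-3 + j)/(8*(5 + j)))
U = 3
c(A, L) = -4 + 3*(-163 - 31*A)/(8*(5 + A)) (c(A, L) = -4 + ((-163 - 31*A)/(8*(5 + A)))*3 = -4 + 3*(-163 - 31*A)/(8*(5 + A)))
-1873/c(6*3 + 0, -92) = -1873*8*(5 + (6*3 + 0))/(-649 - 125*(6*3 + 0)) = -1873*8*(5 + (18 + 0))/(-649 - 125*(18 + 0)) = -1873*8*(5 + 18)/(-649 - 125*18) = -1873*184/(-649 - 2250) = -1873/((⅛)*(1/23)*(-2899)) = -1873/(-2899/184) = -1873*(-184/2899) = 344632/2899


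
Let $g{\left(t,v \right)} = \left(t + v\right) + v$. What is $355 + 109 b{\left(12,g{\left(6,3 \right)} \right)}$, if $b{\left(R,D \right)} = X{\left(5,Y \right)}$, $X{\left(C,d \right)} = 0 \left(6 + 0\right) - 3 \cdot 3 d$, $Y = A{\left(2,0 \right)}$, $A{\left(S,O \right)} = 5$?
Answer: $-4550$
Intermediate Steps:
$g{\left(t,v \right)} = t + 2 v$
$Y = 5$
$X{\left(C,d \right)} = - 9 d$ ($X{\left(C,d \right)} = 0 \cdot 6 - 9 d = 0 - 9 d = - 9 d$)
$b{\left(R,D \right)} = -45$ ($b{\left(R,D \right)} = \left(-9\right) 5 = -45$)
$355 + 109 b{\left(12,g{\left(6,3 \right)} \right)} = 355 + 109 \left(-45\right) = 355 - 4905 = -4550$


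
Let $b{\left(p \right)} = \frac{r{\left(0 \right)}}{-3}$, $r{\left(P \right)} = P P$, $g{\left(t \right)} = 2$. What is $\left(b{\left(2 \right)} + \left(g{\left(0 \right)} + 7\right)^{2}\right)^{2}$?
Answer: $6561$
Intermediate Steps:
$r{\left(P \right)} = P^{2}$
$b{\left(p \right)} = 0$ ($b{\left(p \right)} = \frac{0^{2}}{-3} = 0 \left(- \frac{1}{3}\right) = 0$)
$\left(b{\left(2 \right)} + \left(g{\left(0 \right)} + 7\right)^{2}\right)^{2} = \left(0 + \left(2 + 7\right)^{2}\right)^{2} = \left(0 + 9^{2}\right)^{2} = \left(0 + 81\right)^{2} = 81^{2} = 6561$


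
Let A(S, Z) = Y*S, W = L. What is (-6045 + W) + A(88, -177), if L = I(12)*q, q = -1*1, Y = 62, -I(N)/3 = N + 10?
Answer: -523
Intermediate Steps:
I(N) = -30 - 3*N (I(N) = -3*(N + 10) = -3*(10 + N) = -30 - 3*N)
q = -1
L = 66 (L = (-30 - 3*12)*(-1) = (-30 - 36)*(-1) = -66*(-1) = 66)
W = 66
A(S, Z) = 62*S
(-6045 + W) + A(88, -177) = (-6045 + 66) + 62*88 = -5979 + 5456 = -523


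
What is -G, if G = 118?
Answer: -118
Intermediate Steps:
-G = -1*118 = -118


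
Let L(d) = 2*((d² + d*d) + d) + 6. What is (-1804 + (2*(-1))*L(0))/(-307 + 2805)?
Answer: -908/1249 ≈ -0.72698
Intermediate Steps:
L(d) = 6 + 2*d + 4*d² (L(d) = 2*((d² + d²) + d) + 6 = 2*(2*d² + d) + 6 = 2*(d + 2*d²) + 6 = (2*d + 4*d²) + 6 = 6 + 2*d + 4*d²)
(-1804 + (2*(-1))*L(0))/(-307 + 2805) = (-1804 + (2*(-1))*(6 + 2*0 + 4*0²))/(-307 + 2805) = (-1804 - 2*(6 + 0 + 4*0))/2498 = (-1804 - 2*(6 + 0 + 0))*(1/2498) = (-1804 - 2*6)*(1/2498) = (-1804 - 12)*(1/2498) = -1816*1/2498 = -908/1249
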